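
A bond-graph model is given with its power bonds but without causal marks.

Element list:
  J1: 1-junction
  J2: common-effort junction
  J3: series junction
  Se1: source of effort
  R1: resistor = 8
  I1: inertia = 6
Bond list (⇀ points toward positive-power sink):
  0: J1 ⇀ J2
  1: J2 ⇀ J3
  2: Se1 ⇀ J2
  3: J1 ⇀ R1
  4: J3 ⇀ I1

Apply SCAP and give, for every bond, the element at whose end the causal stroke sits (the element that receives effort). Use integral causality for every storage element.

b0 stroke at J1
b1 stroke at J3
b2 stroke at J2
b3 stroke at R1
b4 stroke at I1

b2 stroke→J2  (Se1 (Se) sets effort on bond)
b0 stroke→J1  (J2: bond 2 brought effort, rest push out)
b1 stroke→J3  (J2: bond 2 brought effort, rest push out)
b4 stroke→I1  (closing 1-jn rule on J3)
b3 stroke→R1  (J1: last free bond brings flow in)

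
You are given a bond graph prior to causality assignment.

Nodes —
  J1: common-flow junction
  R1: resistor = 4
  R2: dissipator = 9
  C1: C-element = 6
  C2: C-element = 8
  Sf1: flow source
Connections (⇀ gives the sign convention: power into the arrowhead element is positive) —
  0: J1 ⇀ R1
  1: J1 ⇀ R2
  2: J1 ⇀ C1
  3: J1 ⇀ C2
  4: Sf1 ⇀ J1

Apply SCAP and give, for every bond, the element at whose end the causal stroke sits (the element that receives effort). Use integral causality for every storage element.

b0 →J1
b1 →J1
b2 →J1
b3 →J1
b4 →Sf1

b4 stroke→Sf1  (Sf1 (Sf) sets flow on bond)
b0 stroke→J1  (1-jn J1 has f-setter on 4)
b1 stroke→J1  (1-jn J1 has f-setter on 4)
b2 stroke→J1  (common-f at J1 fixed by 4)
b3 stroke→J1  (J1: bond 4 brought flow, rest push out)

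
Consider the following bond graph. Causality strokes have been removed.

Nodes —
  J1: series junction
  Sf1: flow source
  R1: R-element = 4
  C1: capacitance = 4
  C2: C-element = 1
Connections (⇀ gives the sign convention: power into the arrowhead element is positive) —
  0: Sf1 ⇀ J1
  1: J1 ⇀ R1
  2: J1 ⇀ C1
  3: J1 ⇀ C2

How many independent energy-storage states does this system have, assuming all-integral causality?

2  (C1, C2 all integral)

b0 |Sf1  (Sf1 (Sf) sets flow on bond)
b1 |J1  (J1 flow already set via bond 0)
b2 |J1  (J1 flow already set via bond 0)
b3 |J1  (J1 flow already set via bond 0)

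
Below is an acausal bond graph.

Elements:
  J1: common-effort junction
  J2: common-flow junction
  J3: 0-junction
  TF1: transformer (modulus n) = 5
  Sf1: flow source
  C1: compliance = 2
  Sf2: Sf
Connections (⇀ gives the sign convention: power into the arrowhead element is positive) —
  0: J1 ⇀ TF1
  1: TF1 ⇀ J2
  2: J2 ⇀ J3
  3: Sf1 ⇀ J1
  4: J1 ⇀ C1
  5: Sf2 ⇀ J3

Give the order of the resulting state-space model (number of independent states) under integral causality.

b3 stroke→Sf1  (Sf1: flow source, stroke at near end)
b5 stroke→Sf2  (Sf2: flow source, stroke at near end)
b2 stroke→J3  (J3 needs exactly one e-in)
b1 stroke→J2  (1-jn J2 has f-setter on 2)
b0 stroke→TF1  (TF1 one-in-one-out from 1)
b4 stroke→J1  (J1: last free bond brings effort in)

1  (C1 all integral)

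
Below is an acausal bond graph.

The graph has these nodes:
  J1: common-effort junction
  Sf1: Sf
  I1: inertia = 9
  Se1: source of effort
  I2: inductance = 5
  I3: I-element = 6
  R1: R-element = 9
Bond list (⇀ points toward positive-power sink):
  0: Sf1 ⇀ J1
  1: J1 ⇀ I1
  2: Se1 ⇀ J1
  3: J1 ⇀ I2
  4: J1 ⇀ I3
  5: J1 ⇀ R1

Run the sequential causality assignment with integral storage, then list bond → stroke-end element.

#0 stroke at Sf1
#1 stroke at I1
#2 stroke at J1
#3 stroke at I2
#4 stroke at I3
#5 stroke at R1

b0 |Sf1  (Sf1 fixes flow; stroke at Sf1)
b2 |J1  (Se1: effort source, stroke at far end)
b1 |I1  (J1 effort already set via bond 2)
b3 |I2  (0-jn J1 has e-setter on 2)
b4 |I3  (J1: bond 2 brought effort, rest push out)
b5 |R1  (0-jn J1 has e-setter on 2)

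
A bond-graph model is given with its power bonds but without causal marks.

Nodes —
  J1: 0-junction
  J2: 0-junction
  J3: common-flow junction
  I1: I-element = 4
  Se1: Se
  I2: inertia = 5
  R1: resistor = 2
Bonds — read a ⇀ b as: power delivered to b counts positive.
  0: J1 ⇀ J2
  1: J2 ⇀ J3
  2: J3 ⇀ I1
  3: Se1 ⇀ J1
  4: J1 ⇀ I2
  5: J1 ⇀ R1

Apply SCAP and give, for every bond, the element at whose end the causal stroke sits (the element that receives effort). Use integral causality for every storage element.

b0 →J2
b1 →J3
b2 →I1
b3 →J1
b4 →I2
b5 →R1

β3 stroke at J1  (source Se1 imposes e)
β0 stroke at J2  (0-jn J1 has e-setter on 3)
β4 stroke at I2  (J1: bond 3 brought effort, rest push out)
β5 stroke at R1  (0-jn J1 has e-setter on 3)
β1 stroke at J3  (common-e at J2 fixed by 0)
β2 stroke at I1  (closing 1-jn rule on J3)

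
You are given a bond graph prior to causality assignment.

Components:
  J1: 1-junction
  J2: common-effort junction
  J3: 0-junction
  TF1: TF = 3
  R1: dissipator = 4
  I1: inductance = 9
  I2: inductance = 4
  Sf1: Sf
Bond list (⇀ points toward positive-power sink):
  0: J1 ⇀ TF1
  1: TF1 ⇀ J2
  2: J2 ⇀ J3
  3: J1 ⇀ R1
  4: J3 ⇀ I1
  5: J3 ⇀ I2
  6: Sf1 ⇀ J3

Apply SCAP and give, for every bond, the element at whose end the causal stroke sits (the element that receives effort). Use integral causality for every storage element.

#6 |Sf1  (Sf1 (Sf) sets flow on bond)
#4 |I1  (I1: I, integral causality)
#5 |I2  (I2: I, integral causality)
#2 |J3  (only one effort-in slot at J3)
#1 |J2  (closing 0-jn rule on J2)
#0 |TF1  (TF TF1: opposite of bond 1)
#3 |J1  (common-f at J1 fixed by 0)

β0 stroke at TF1
β1 stroke at J2
β2 stroke at J3
β3 stroke at J1
β4 stroke at I1
β5 stroke at I2
β6 stroke at Sf1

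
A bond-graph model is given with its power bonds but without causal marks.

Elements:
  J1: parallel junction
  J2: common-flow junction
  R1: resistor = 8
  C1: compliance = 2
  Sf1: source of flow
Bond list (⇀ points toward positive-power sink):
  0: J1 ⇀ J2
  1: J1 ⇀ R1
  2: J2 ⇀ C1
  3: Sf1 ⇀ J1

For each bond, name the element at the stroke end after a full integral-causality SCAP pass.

#3 |Sf1  (source Sf1 imposes f)
#2 |J2  (C1 integral (e out))
#0 |J1  (only one flow-in slot at J2)
#1 |R1  (J1 effort already set via bond 0)

#0 |J1
#1 |R1
#2 |J2
#3 |Sf1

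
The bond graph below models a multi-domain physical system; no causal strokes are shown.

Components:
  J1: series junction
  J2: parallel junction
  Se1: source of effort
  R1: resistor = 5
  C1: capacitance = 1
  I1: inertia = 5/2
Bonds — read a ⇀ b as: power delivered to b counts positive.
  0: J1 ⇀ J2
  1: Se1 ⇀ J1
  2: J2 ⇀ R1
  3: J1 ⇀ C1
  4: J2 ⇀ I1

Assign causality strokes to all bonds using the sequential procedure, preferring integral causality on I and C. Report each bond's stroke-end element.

b0 stroke→J2
b1 stroke→J1
b2 stroke→R1
b3 stroke→J1
b4 stroke→I1

β1 →J1  (Se1 fixes effort; stroke away)
β3 →J1  (C1: C, integral causality)
β0 →J2  (closing 1-jn rule on J1)
β2 →R1  (J2: bond 0 brought effort, rest push out)
β4 →I1  (J2 effort already set via bond 0)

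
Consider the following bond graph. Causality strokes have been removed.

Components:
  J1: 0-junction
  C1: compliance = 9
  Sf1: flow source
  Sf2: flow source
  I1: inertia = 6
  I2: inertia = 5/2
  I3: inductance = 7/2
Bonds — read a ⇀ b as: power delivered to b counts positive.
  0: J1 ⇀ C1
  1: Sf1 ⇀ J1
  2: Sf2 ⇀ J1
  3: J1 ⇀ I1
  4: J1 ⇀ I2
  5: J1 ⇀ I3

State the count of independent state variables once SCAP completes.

4  (C1, I1, I2, I3 all integral)

#1 →Sf1  (Sf1 (Sf) sets flow on bond)
#2 →Sf2  (Sf2 (Sf) sets flow on bond)
#0 →J1  (C1: C, integral causality)
#3 →I1  (0-jn J1 has e-setter on 0)
#4 →I2  (common-e at J1 fixed by 0)
#5 →I3  (J1 effort already set via bond 0)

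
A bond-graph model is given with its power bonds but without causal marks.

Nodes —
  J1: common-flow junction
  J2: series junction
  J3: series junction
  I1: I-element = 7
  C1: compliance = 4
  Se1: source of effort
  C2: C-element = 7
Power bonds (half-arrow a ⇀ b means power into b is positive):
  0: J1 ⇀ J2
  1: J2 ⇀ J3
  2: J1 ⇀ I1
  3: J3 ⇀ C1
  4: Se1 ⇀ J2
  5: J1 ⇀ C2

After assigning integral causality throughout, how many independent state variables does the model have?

3  (C1, C2, I1 all integral)

#4 stroke→J2  (Se1 (Se) sets effort on bond)
#2 stroke→I1  (I1 integral (f out))
#0 stroke→J1  (common-f at J1 fixed by 2)
#5 stroke→J1  (1-jn J1 has f-setter on 2)
#1 stroke→J2  (J2: bond 0 brought flow, rest push out)
#3 stroke→J3  (J3 flow already set via bond 1)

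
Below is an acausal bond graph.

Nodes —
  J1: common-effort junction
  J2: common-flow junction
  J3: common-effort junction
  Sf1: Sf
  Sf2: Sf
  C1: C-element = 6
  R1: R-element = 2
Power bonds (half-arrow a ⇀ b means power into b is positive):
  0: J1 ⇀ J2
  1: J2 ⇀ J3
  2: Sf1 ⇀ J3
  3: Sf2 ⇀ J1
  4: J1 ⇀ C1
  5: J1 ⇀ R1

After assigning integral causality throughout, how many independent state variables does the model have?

1  (C1 all integral)

#2 stroke at Sf1  (source Sf1 imposes f)
#3 stroke at Sf2  (source Sf2 imposes f)
#1 stroke at J3  (J3: last free bond brings effort in)
#0 stroke at J2  (J2: bond 1 brought flow, rest push out)
#4 stroke at J1  (C1 outputs effort q/C1)
#5 stroke at R1  (0-jn J1 has e-setter on 4)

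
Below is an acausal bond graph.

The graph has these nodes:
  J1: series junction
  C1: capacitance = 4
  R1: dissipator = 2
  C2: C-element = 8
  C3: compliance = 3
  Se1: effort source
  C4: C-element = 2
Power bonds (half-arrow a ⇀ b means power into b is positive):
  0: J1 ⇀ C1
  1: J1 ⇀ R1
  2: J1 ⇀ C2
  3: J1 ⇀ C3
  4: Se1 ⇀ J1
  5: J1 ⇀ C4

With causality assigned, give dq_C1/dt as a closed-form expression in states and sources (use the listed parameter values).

b4 |J1  (Se1: effort source, stroke at far end)
b0 |J1  (prefer integral on C1)
b2 |J1  (C2: C, integral causality)
b3 |J1  (prefer integral on C3)
b5 |J1  (C4 outputs effort q/C4)
b1 |R1  (J1 needs exactly one f-in)

dq_C1/dt = E_Se1/2 - q_C1/8 - q_C2/16 - q_C3/6 - q_C4/4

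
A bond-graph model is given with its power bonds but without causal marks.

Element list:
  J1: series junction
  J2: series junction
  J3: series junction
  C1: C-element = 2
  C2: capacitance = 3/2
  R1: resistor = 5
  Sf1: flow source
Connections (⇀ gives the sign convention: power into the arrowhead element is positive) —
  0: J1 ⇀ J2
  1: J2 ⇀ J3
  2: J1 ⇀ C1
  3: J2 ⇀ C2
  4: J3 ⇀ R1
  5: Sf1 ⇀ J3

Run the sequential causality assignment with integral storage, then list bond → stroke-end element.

#5 stroke at Sf1  (source Sf1 imposes f)
#1 stroke at J3  (J3 flow already set via bond 5)
#4 stroke at J3  (1-jn J3 has f-setter on 5)
#0 stroke at J2  (common-f at J2 fixed by 1)
#3 stroke at J2  (J2: bond 1 brought flow, rest push out)
#2 stroke at J1  (common-f at J1 fixed by 0)

β0 stroke→J2
β1 stroke→J3
β2 stroke→J1
β3 stroke→J2
β4 stroke→J3
β5 stroke→Sf1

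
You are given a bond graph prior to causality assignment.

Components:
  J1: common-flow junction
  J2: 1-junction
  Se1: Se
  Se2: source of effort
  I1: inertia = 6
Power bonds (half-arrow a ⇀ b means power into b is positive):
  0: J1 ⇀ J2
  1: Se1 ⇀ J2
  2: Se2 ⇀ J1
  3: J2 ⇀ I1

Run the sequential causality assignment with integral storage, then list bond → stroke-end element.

β0 |J2
β1 |J2
β2 |J1
β3 |I1

bond 1 |J2  (Se1 fixes effort; stroke away)
bond 2 |J1  (source Se2 imposes e)
bond 0 |J2  (closing 1-jn rule on J1)
bond 3 |I1  (J2 needs exactly one f-in)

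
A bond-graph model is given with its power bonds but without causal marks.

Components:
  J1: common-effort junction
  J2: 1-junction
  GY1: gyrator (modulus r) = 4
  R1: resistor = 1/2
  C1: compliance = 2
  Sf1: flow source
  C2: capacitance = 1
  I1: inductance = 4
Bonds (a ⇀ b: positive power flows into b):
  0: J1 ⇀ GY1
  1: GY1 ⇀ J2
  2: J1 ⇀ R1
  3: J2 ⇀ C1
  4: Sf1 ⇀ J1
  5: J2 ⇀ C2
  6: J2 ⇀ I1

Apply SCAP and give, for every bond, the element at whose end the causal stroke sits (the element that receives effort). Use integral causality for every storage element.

b4 |Sf1  (Sf1: flow source, stroke at near end)
b3 |J2  (C1 outputs effort q/C1)
b5 |J2  (prefer integral on C2)
b6 |I1  (I1: I, integral causality)
b1 |J2  (1-jn J2 has f-setter on 6)
b0 |J1  (GY GY1: same side as bond 1)
b2 |R1  (J1 effort already set via bond 0)

bond 0 stroke→J1
bond 1 stroke→J2
bond 2 stroke→R1
bond 3 stroke→J2
bond 4 stroke→Sf1
bond 5 stroke→J2
bond 6 stroke→I1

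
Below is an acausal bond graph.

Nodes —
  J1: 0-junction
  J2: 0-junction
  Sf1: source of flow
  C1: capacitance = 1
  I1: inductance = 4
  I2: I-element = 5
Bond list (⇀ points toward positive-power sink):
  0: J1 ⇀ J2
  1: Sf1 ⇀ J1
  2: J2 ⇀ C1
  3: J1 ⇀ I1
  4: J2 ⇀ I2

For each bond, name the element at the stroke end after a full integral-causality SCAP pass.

β0 →J1
β1 →Sf1
β2 →J2
β3 →I1
β4 →I2

β1 stroke at Sf1  (Sf1 (Sf) sets flow on bond)
β2 stroke at J2  (C1 outputs effort q/C1)
β0 stroke at J1  (common-e at J2 fixed by 2)
β4 stroke at I2  (0-jn J2 has e-setter on 2)
β3 stroke at I1  (common-e at J1 fixed by 0)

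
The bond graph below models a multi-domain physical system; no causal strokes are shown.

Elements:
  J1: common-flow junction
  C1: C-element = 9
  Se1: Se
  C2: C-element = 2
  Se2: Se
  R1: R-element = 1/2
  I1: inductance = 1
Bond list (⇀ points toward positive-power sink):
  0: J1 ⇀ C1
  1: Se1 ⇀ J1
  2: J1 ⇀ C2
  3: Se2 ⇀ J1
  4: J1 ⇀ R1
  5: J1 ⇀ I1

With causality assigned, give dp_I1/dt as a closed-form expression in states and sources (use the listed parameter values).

bond 1 stroke→J1  (Se1 (Se) sets effort on bond)
bond 3 stroke→J1  (Se2: effort source, stroke at far end)
bond 0 stroke→J1  (C1 outputs effort q/C1)
bond 2 stroke→J1  (C2: C, integral causality)
bond 5 stroke→I1  (prefer integral on I1)
bond 4 stroke→J1  (J1 flow already set via bond 5)

dp_I1/dt = E_Se1 + E_Se2 - p_I1/2 - q_C1/9 - q_C2/2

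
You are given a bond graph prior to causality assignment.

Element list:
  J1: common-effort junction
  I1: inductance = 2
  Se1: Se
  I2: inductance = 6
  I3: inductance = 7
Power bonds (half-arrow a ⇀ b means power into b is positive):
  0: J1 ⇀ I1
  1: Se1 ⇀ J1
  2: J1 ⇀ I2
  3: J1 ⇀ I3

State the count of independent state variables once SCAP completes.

3  (I1, I2, I3 all integral)

#1 →J1  (Se1 fixes effort; stroke away)
#0 →I1  (J1 effort already set via bond 1)
#2 →I2  (0-jn J1 has e-setter on 1)
#3 →I3  (J1: bond 1 brought effort, rest push out)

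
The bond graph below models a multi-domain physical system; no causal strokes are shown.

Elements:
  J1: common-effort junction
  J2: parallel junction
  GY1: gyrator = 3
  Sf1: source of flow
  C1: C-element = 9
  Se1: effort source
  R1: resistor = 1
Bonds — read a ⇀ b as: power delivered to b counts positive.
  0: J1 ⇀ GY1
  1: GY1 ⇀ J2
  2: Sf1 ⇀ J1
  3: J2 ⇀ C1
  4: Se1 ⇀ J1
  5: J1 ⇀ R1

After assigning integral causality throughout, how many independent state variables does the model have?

b2 stroke at Sf1  (Sf1 fixes flow; stroke at Sf1)
b4 stroke at J1  (source Se1 imposes e)
b0 stroke at GY1  (J1 effort already set via bond 4)
b5 stroke at R1  (0-jn J1 has e-setter on 4)
b1 stroke at GY1  (GY GY1: same side as bond 0)
b3 stroke at J2  (J2: last free bond brings effort in)

1  (C1 all integral)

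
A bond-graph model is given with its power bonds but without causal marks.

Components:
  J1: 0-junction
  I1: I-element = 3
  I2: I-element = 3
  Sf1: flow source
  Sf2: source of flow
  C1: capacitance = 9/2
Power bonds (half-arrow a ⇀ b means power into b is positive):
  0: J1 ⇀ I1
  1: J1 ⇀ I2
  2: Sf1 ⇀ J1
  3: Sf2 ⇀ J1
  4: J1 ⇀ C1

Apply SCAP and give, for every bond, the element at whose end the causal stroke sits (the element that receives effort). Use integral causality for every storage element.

#2 stroke→Sf1  (Sf1 (Sf) sets flow on bond)
#3 stroke→Sf2  (Sf2: flow source, stroke at near end)
#0 stroke→I1  (prefer integral on I1)
#1 stroke→I2  (I2 integral (f out))
#4 stroke→J1  (J1 needs exactly one e-in)

bond 0 stroke at I1
bond 1 stroke at I2
bond 2 stroke at Sf1
bond 3 stroke at Sf2
bond 4 stroke at J1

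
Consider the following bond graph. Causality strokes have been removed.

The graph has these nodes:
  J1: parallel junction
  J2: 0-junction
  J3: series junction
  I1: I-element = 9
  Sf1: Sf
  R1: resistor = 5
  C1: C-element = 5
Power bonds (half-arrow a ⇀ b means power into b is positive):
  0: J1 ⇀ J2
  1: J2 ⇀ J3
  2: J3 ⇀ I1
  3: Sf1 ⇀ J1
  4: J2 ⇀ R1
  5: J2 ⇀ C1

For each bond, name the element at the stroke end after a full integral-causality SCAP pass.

bond 3 →Sf1  (Sf1: flow source, stroke at near end)
bond 0 →J1  (closing 0-jn rule on J1)
bond 2 →I1  (I1 integral (f out))
bond 1 →J3  (J3: bond 2 brought flow, rest push out)
bond 5 →J2  (C1 outputs effort q/C1)
bond 4 →R1  (0-jn J2 has e-setter on 5)

bond 0 |J1
bond 1 |J3
bond 2 |I1
bond 3 |Sf1
bond 4 |R1
bond 5 |J2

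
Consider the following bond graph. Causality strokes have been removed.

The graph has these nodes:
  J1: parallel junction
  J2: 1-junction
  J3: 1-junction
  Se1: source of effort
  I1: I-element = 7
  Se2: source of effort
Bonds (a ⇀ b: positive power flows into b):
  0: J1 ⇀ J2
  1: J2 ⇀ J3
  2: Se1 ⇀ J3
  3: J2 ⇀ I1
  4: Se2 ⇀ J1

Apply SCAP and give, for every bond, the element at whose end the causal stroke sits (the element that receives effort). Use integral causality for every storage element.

b2 stroke at J3  (Se1 (Se) sets effort on bond)
b4 stroke at J1  (Se2 fixes effort; stroke away)
b0 stroke at J2  (J1 effort already set via bond 4)
b1 stroke at J2  (J3: last free bond brings flow in)
b3 stroke at I1  (closing 1-jn rule on J2)

β0 stroke→J2
β1 stroke→J2
β2 stroke→J3
β3 stroke→I1
β4 stroke→J1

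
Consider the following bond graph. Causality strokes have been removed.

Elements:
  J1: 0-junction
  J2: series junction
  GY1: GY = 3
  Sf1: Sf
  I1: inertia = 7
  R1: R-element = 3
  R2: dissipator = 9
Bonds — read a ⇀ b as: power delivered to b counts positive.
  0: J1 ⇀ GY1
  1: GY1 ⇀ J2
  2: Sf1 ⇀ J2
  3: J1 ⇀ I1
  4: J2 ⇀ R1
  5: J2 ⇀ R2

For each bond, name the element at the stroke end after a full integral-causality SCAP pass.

bond 2 →Sf1  (Sf1 (Sf) sets flow on bond)
bond 1 →J2  (J2 flow already set via bond 2)
bond 4 →J2  (common-f at J2 fixed by 2)
bond 5 →J2  (1-jn J2 has f-setter on 2)
bond 0 →J1  (GY GY1: same side as bond 1)
bond 3 →I1  (0-jn J1 has e-setter on 0)

b0 stroke at J1
b1 stroke at J2
b2 stroke at Sf1
b3 stroke at I1
b4 stroke at J2
b5 stroke at J2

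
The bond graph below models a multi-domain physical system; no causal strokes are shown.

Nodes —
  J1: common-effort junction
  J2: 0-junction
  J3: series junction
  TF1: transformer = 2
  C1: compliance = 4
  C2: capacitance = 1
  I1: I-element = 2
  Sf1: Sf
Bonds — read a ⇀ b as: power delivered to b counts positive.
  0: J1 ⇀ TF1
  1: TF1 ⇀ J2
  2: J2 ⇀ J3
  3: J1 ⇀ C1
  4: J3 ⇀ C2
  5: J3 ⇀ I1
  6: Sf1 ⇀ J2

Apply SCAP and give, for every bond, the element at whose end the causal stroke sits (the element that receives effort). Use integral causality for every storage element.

b6 |Sf1  (Sf1: flow source, stroke at near end)
b3 |J1  (prefer integral on C1)
b0 |TF1  (common-e at J1 fixed by 3)
b1 |J2  (TF1: transformer flips bond 0)
b2 |J3  (common-e at J2 fixed by 1)
b4 |J3  (prefer integral on C2)
b5 |I1  (J3: last free bond brings flow in)

#0 stroke→TF1
#1 stroke→J2
#2 stroke→J3
#3 stroke→J1
#4 stroke→J3
#5 stroke→I1
#6 stroke→Sf1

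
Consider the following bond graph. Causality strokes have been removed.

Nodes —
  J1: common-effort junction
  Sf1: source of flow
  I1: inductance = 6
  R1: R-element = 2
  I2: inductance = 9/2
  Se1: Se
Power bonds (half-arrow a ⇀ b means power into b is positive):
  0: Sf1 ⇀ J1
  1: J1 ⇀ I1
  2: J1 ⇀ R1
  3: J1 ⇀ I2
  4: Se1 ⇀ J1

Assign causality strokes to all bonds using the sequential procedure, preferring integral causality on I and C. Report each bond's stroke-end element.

b0 stroke→Sf1  (Sf1 (Sf) sets flow on bond)
b4 stroke→J1  (Se1 (Se) sets effort on bond)
b1 stroke→I1  (common-e at J1 fixed by 4)
b2 stroke→R1  (J1 effort already set via bond 4)
b3 stroke→I2  (J1: bond 4 brought effort, rest push out)

bond 0 stroke→Sf1
bond 1 stroke→I1
bond 2 stroke→R1
bond 3 stroke→I2
bond 4 stroke→J1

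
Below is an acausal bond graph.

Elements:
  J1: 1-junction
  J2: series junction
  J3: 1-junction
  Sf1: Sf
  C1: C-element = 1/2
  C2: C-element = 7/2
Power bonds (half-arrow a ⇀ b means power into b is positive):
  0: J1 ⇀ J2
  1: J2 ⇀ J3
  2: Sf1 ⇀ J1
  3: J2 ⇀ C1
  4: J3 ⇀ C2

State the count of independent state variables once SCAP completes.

2  (C1, C2 all integral)

b2 |Sf1  (Sf1 fixes flow; stroke at Sf1)
b0 |J1  (J1: bond 2 brought flow, rest push out)
b1 |J2  (common-f at J2 fixed by 0)
b3 |J2  (1-jn J2 has f-setter on 0)
b4 |J3  (J3 flow already set via bond 1)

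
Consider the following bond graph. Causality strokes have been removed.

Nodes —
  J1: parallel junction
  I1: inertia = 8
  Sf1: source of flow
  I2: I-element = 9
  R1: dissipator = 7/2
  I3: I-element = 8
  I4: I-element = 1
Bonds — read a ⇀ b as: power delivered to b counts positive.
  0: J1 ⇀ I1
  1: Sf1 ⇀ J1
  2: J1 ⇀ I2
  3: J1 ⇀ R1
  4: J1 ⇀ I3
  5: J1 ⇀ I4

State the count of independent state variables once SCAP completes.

bond 1 →Sf1  (Sf1 fixes flow; stroke at Sf1)
bond 0 →I1  (I1 integral (f out))
bond 2 →I2  (I2: I, integral causality)
bond 4 →I3  (prefer integral on I3)
bond 5 →I4  (I4 outputs flow p/I4)
bond 3 →J1  (closing 0-jn rule on J1)

4  (I1, I2, I3, I4 all integral)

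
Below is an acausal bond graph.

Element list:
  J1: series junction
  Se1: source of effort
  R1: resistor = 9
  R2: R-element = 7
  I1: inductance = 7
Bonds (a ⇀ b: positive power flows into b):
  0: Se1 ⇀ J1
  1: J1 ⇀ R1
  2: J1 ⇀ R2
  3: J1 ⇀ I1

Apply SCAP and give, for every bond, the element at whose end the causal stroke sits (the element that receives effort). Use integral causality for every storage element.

bond 0 |J1
bond 1 |J1
bond 2 |J1
bond 3 |I1

β0 →J1  (source Se1 imposes e)
β3 →I1  (I1 outputs flow p/I1)
β1 →J1  (common-f at J1 fixed by 3)
β2 →J1  (common-f at J1 fixed by 3)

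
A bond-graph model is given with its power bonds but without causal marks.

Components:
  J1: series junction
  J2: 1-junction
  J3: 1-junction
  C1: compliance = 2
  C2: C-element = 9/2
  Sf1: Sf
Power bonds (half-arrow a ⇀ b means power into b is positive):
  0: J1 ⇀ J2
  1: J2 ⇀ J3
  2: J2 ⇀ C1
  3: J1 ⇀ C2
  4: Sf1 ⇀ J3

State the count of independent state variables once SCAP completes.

2  (C1, C2 all integral)

β4 stroke→Sf1  (source Sf1 imposes f)
β1 stroke→J3  (J3: bond 4 brought flow, rest push out)
β0 stroke→J2  (J2: bond 1 brought flow, rest push out)
β2 stroke→J2  (1-jn J2 has f-setter on 1)
β3 stroke→J1  (J1 flow already set via bond 0)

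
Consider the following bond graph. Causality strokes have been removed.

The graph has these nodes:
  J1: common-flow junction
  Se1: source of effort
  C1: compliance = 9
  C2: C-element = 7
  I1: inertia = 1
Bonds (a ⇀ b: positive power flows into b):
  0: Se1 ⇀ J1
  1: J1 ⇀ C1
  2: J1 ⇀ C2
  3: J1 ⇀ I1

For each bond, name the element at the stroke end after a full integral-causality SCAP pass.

#0 →J1
#1 →J1
#2 →J1
#3 →I1

bond 0 →J1  (Se1 (Se) sets effort on bond)
bond 1 →J1  (C1 outputs effort q/C1)
bond 2 →J1  (C2 integral (e out))
bond 3 →I1  (J1: last free bond brings flow in)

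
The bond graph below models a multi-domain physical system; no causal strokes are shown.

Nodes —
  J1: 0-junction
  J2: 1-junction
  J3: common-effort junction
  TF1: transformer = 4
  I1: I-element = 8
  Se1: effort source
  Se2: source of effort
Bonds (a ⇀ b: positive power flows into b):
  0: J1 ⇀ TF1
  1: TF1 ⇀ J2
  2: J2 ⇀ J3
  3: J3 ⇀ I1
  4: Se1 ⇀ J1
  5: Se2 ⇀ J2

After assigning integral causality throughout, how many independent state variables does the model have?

1  (I1 all integral)

bond 4 →J1  (Se1 (Se) sets effort on bond)
bond 5 →J2  (source Se2 imposes e)
bond 0 →TF1  (J1: bond 4 brought effort, rest push out)
bond 1 →J2  (TF1: transformer flips bond 0)
bond 2 →J3  (J2: last free bond brings flow in)
bond 3 →I1  (0-jn J3 has e-setter on 2)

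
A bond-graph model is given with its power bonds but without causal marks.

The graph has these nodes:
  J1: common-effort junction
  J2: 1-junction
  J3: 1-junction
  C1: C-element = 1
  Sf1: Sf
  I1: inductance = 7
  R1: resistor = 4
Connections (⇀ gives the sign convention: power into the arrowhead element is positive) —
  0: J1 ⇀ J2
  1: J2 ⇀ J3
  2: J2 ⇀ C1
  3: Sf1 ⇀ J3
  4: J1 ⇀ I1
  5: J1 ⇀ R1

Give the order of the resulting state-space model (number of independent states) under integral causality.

2  (C1, I1 all integral)

b3 stroke at Sf1  (Sf1 (Sf) sets flow on bond)
b1 stroke at J3  (J3 flow already set via bond 3)
b0 stroke at J2  (1-jn J2 has f-setter on 1)
b2 stroke at J2  (common-f at J2 fixed by 1)
b4 stroke at I1  (I1 outputs flow p/I1)
b5 stroke at J1  (only one effort-in slot at J1)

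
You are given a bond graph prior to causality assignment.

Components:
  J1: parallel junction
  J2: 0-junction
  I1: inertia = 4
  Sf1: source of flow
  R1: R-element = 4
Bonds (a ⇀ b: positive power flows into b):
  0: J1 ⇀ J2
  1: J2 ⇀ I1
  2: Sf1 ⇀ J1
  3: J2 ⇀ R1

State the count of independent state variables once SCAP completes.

1  (I1 all integral)

bond 2 stroke at Sf1  (Sf1 fixes flow; stroke at Sf1)
bond 0 stroke at J1  (J1: last free bond brings effort in)
bond 1 stroke at I1  (I1: I, integral causality)
bond 3 stroke at J2  (closing 0-jn rule on J2)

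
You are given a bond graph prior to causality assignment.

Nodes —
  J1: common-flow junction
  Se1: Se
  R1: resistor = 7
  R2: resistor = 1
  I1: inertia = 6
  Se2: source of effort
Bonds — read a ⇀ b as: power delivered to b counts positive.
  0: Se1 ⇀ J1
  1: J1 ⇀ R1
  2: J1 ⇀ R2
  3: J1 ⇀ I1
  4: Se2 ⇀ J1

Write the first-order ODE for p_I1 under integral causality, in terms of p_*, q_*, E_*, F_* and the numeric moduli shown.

dp_I1/dt = E_Se1 + E_Se2 - 4*p_I1/3

b0 stroke→J1  (Se1 fixes effort; stroke away)
b4 stroke→J1  (Se2: effort source, stroke at far end)
b3 stroke→I1  (I1 outputs flow p/I1)
b1 stroke→J1  (J1 flow already set via bond 3)
b2 stroke→J1  (1-jn J1 has f-setter on 3)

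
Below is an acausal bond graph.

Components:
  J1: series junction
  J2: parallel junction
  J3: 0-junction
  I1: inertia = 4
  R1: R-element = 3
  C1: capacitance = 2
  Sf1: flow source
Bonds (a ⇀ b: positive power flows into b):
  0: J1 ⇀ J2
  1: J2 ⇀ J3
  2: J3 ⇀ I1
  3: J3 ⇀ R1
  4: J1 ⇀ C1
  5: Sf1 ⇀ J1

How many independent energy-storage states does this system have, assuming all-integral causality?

2  (C1, I1 all integral)

β5 |Sf1  (Sf1 fixes flow; stroke at Sf1)
β0 |J1  (J1: bond 5 brought flow, rest push out)
β4 |J1  (common-f at J1 fixed by 5)
β1 |J2  (J2 needs exactly one e-in)
β2 |I1  (I1: I, integral causality)
β3 |J3  (only one effort-in slot at J3)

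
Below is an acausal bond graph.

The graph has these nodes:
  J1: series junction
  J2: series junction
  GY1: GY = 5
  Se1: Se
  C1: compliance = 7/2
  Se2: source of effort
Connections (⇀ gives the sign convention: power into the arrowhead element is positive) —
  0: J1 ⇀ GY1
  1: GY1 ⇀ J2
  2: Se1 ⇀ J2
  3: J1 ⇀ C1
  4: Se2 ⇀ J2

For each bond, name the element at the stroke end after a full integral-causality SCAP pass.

bond 2 →J2  (source Se1 imposes e)
bond 4 →J2  (Se2: effort source, stroke at far end)
bond 1 →GY1  (J2: last free bond brings flow in)
bond 0 →GY1  (GY GY1: same side as bond 1)
bond 3 →J1  (common-f at J1 fixed by 0)

bond 0 stroke at GY1
bond 1 stroke at GY1
bond 2 stroke at J2
bond 3 stroke at J1
bond 4 stroke at J2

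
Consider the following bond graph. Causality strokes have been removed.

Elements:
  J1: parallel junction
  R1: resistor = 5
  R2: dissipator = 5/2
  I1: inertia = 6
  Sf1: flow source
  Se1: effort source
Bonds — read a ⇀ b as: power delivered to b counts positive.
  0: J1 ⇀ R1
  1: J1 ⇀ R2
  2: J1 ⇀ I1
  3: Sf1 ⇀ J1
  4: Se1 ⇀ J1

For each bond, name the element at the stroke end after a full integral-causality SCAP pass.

b0 →R1
b1 →R2
b2 →I1
b3 →Sf1
b4 →J1

#3 stroke at Sf1  (Sf1: flow source, stroke at near end)
#4 stroke at J1  (Se1 fixes effort; stroke away)
#0 stroke at R1  (0-jn J1 has e-setter on 4)
#1 stroke at R2  (0-jn J1 has e-setter on 4)
#2 stroke at I1  (0-jn J1 has e-setter on 4)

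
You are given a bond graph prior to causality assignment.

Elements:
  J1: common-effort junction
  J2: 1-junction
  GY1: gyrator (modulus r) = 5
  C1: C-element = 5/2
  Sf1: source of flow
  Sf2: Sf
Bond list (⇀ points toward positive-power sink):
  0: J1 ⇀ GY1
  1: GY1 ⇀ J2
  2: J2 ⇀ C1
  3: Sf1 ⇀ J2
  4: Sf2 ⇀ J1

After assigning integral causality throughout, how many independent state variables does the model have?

bond 3 |Sf1  (Sf1 fixes flow; stroke at Sf1)
bond 4 |Sf2  (Sf2: flow source, stroke at near end)
bond 0 |J1  (closing 0-jn rule on J1)
bond 1 |J2  (J2: bond 3 brought flow, rest push out)
bond 2 |J2  (1-jn J2 has f-setter on 3)

1  (C1 all integral)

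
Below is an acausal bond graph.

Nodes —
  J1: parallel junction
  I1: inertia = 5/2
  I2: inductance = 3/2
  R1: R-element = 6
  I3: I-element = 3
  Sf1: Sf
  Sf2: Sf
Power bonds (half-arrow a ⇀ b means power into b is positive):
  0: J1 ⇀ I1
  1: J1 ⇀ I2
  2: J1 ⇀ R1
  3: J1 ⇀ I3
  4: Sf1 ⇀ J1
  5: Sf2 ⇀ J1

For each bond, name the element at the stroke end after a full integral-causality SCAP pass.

b0 |I1
b1 |I2
b2 |J1
b3 |I3
b4 |Sf1
b5 |Sf2

bond 4 stroke at Sf1  (Sf1: flow source, stroke at near end)
bond 5 stroke at Sf2  (source Sf2 imposes f)
bond 0 stroke at I1  (prefer integral on I1)
bond 1 stroke at I2  (I2 integral (f out))
bond 3 stroke at I3  (prefer integral on I3)
bond 2 stroke at J1  (only one effort-in slot at J1)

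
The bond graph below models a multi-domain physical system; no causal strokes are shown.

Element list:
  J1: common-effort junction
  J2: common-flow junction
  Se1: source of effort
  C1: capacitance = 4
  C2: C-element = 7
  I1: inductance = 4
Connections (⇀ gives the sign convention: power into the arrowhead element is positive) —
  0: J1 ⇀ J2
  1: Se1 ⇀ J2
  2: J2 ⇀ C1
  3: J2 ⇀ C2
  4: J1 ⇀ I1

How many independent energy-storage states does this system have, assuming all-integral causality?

b1 |J2  (source Se1 imposes e)
b2 |J2  (C1 integral (e out))
b3 |J2  (C2: C, integral causality)
b0 |J1  (closing 1-jn rule on J2)
b4 |I1  (J1 effort already set via bond 0)

3  (C1, C2, I1 all integral)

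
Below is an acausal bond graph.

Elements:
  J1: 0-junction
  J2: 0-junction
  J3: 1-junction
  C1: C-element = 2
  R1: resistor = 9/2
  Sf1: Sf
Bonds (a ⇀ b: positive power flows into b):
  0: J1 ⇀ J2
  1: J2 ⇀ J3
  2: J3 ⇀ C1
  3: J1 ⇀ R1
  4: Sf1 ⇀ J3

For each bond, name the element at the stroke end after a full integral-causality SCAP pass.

b4 stroke→Sf1  (Sf1 fixes flow; stroke at Sf1)
b1 stroke→J3  (J3: bond 4 brought flow, rest push out)
b2 stroke→J3  (J3 flow already set via bond 4)
b0 stroke→J2  (J2 needs exactly one e-in)
b3 stroke→J1  (only one effort-in slot at J1)

β0 |J2
β1 |J3
β2 |J3
β3 |J1
β4 |Sf1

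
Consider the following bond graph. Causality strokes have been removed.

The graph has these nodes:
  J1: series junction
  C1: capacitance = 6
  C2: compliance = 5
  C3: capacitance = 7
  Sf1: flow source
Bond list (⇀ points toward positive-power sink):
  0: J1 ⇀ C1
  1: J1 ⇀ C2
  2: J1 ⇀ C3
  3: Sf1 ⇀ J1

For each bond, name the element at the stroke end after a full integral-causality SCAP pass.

β0 stroke→J1
β1 stroke→J1
β2 stroke→J1
β3 stroke→Sf1

bond 3 |Sf1  (Sf1 fixes flow; stroke at Sf1)
bond 0 |J1  (J1: bond 3 brought flow, rest push out)
bond 1 |J1  (J1 flow already set via bond 3)
bond 2 |J1  (1-jn J1 has f-setter on 3)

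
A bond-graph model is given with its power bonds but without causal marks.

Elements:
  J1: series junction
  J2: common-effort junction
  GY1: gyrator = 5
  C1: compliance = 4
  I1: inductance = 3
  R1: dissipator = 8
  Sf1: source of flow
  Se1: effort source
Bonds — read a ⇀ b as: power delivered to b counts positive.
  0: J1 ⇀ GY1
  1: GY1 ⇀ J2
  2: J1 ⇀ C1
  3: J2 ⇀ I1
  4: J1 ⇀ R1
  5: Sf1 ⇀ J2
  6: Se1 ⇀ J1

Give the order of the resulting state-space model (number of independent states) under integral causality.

#5 stroke at Sf1  (Sf1 (Sf) sets flow on bond)
#6 stroke at J1  (Se1 (Se) sets effort on bond)
#2 stroke at J1  (C1 outputs effort q/C1)
#3 stroke at I1  (I1: I, integral causality)
#1 stroke at J2  (J2 needs exactly one e-in)
#0 stroke at J1  (through GY1, causality inverts; strokes same side of GY1)
#4 stroke at R1  (J1 needs exactly one f-in)

2  (C1, I1 all integral)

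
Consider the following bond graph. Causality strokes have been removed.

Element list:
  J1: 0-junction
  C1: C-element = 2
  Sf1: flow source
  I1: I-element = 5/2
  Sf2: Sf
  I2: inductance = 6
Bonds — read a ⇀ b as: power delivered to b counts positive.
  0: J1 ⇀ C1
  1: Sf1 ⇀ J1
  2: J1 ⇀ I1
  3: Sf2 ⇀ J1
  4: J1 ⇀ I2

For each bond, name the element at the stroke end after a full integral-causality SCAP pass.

b0 stroke→J1
b1 stroke→Sf1
b2 stroke→I1
b3 stroke→Sf2
b4 stroke→I2

bond 1 →Sf1  (source Sf1 imposes f)
bond 3 →Sf2  (source Sf2 imposes f)
bond 0 →J1  (C1 outputs effort q/C1)
bond 2 →I1  (common-e at J1 fixed by 0)
bond 4 →I2  (0-jn J1 has e-setter on 0)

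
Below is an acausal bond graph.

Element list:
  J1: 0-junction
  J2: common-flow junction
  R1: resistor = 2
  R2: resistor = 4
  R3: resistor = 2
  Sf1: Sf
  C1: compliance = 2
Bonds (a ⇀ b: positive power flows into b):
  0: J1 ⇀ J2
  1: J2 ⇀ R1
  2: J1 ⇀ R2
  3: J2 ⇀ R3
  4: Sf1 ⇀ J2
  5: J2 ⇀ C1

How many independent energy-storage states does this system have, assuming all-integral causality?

b4 stroke at Sf1  (Sf1 (Sf) sets flow on bond)
b0 stroke at J2  (1-jn J2 has f-setter on 4)
b1 stroke at J2  (J2: bond 4 brought flow, rest push out)
b3 stroke at J2  (common-f at J2 fixed by 4)
b5 stroke at J2  (J2 flow already set via bond 4)
b2 stroke at J1  (closing 0-jn rule on J1)

1  (C1 all integral)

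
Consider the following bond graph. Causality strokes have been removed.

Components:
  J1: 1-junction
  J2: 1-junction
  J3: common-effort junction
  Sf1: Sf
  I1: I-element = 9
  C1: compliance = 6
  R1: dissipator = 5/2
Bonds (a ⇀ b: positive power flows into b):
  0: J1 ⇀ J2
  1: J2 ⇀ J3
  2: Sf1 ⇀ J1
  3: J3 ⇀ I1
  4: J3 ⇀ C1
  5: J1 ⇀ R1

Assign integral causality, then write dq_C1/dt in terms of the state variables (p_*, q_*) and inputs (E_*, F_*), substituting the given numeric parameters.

dq_C1/dt = F_Sf1 - p_I1/9

b2 stroke at Sf1  (Sf1 (Sf) sets flow on bond)
b0 stroke at J1  (J1 flow already set via bond 2)
b5 stroke at J1  (common-f at J1 fixed by 2)
b1 stroke at J2  (1-jn J2 has f-setter on 0)
b3 stroke at I1  (prefer integral on I1)
b4 stroke at J3  (closing 0-jn rule on J3)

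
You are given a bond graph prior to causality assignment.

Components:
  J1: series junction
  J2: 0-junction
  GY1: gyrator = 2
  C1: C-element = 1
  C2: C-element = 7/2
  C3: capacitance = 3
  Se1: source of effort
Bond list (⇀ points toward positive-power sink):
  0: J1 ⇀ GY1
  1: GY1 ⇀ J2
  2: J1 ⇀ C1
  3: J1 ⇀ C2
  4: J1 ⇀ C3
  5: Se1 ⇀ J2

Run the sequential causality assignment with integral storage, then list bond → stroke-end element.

b0 →GY1
b1 →GY1
b2 →J1
b3 →J1
b4 →J1
b5 →J2

β5 stroke at J2  (source Se1 imposes e)
β1 stroke at GY1  (0-jn J2 has e-setter on 5)
β0 stroke at GY1  (through GY1, causality inverts; strokes same side of GY1)
β2 stroke at J1  (1-jn J1 has f-setter on 0)
β3 stroke at J1  (common-f at J1 fixed by 0)
β4 stroke at J1  (1-jn J1 has f-setter on 0)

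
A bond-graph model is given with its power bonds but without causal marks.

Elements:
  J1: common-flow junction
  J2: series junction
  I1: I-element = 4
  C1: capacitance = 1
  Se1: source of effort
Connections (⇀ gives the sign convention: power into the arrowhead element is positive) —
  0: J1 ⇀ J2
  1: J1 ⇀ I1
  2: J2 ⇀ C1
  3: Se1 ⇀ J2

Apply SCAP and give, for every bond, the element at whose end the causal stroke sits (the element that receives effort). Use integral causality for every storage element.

bond 0 →J1
bond 1 →I1
bond 2 →J2
bond 3 →J2

bond 3 stroke at J2  (Se1 (Se) sets effort on bond)
bond 1 stroke at I1  (I1 integral (f out))
bond 0 stroke at J1  (1-jn J1 has f-setter on 1)
bond 2 stroke at J2  (1-jn J2 has f-setter on 0)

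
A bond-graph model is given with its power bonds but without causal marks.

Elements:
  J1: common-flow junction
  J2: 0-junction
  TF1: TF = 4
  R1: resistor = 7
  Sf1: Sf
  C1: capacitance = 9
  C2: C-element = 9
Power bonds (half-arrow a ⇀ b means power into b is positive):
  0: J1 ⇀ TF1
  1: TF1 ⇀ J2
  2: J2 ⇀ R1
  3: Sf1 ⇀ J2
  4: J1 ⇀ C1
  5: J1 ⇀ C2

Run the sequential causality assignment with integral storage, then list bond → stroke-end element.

bond 3 stroke→Sf1  (Sf1 fixes flow; stroke at Sf1)
bond 4 stroke→J1  (C1: C, integral causality)
bond 5 stroke→J1  (prefer integral on C2)
bond 0 stroke→TF1  (only one flow-in slot at J1)
bond 1 stroke→J2  (TF1 one-in-one-out from 0)
bond 2 stroke→R1  (0-jn J2 has e-setter on 1)

bond 0 |TF1
bond 1 |J2
bond 2 |R1
bond 3 |Sf1
bond 4 |J1
bond 5 |J1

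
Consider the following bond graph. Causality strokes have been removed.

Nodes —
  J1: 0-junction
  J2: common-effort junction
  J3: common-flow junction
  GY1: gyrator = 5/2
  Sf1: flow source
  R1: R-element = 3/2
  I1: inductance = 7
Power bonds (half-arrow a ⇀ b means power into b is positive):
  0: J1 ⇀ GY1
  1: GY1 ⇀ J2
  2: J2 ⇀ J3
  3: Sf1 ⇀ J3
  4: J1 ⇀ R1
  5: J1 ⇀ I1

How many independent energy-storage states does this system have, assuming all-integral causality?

b3 |Sf1  (source Sf1 imposes f)
b2 |J3  (1-jn J3 has f-setter on 3)
b1 |J2  (only one effort-in slot at J2)
b0 |J1  (GY1 both-in/both-out from 1)
b4 |R1  (J1: bond 0 brought effort, rest push out)
b5 |I1  (J1 effort already set via bond 0)

1  (I1 all integral)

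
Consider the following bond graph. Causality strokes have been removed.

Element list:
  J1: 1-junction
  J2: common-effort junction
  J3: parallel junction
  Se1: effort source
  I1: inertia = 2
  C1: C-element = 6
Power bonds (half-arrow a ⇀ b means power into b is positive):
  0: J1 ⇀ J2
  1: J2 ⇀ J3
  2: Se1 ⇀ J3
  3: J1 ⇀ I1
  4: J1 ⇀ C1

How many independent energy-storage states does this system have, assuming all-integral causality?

b2 |J3  (Se1 (Se) sets effort on bond)
b1 |J2  (0-jn J3 has e-setter on 2)
b0 |J1  (J2: bond 1 brought effort, rest push out)
b3 |I1  (I1: I, integral causality)
b4 |J1  (J1 flow already set via bond 3)

2  (C1, I1 all integral)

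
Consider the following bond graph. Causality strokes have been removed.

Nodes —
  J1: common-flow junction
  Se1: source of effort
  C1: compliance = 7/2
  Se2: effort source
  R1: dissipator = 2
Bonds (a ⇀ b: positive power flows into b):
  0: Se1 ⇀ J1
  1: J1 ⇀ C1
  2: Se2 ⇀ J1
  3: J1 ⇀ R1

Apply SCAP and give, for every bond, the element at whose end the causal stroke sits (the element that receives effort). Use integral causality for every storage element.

bond 0 stroke→J1  (Se1 fixes effort; stroke away)
bond 2 stroke→J1  (Se2: effort source, stroke at far end)
bond 1 stroke→J1  (C1 outputs effort q/C1)
bond 3 stroke→R1  (J1: last free bond brings flow in)

#0 stroke at J1
#1 stroke at J1
#2 stroke at J1
#3 stroke at R1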